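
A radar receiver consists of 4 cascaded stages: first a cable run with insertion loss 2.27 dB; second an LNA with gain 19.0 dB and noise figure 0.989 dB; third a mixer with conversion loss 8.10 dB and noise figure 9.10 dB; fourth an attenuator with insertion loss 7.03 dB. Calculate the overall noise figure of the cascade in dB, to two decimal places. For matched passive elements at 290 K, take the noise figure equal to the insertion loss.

Convert to linear (a loss of L dB is a gain of −L dB): F_i = 10^(NF_i/10), G_i = 10^(G_i,dB/10)
  Stage 1: F_1 = 10^(2.27/10) = 1.687, G_1 = 10^(−2.27/10) = 0.5929
  Stage 2: F_2 = 10^(0.989/10) = 1.256, G_2 = 10^(19.0/10) = 79.43
  Stage 3: F_3 = 10^(9.10/10) = 8.128, G_3 = 10^(−8.10/10) = 0.1549
  Stage 4: F_4 = 10^(7.03/10) = 5.047, G_4 = 10^(−7.03/10) = 0.1982
Friis cascade:
  F = 1.687 + (1.256 − 1)/0.5929 + (8.128 − 1)/47.10 + (5.047 − 1)/7.295 = 2.824
NF = 10 log₁₀(2.824) = 4.51 dB

4.51 dB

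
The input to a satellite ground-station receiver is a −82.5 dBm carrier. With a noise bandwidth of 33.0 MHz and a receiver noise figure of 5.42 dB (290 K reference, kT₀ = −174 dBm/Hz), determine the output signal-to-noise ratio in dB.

Noise floor: N = −174 + 10 log₁₀(B) + NF
10 log₁₀(3.30×10⁷) = 75.19 dB
N = −174 + 75.19 + 5.42 = −93.39 dBm
SNR = P_sig − N = −82.5 − (−93.39) = 10.89 dB → 10.9 dB

10.9 dB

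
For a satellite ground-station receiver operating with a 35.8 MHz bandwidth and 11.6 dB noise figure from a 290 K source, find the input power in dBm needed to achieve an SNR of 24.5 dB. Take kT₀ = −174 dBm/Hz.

−62.4 dBm

Sensitivity = −174 + 10 log₁₀(B) + NF + SNR_min
= −174 + 75.54 + 11.6 + 24.5
= −62.36 dBm → −62.4 dBm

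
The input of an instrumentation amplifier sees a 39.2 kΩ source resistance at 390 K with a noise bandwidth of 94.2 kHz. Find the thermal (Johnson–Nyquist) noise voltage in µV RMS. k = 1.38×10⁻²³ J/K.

V_n = √(4kTRB)
4kTRB = 4 × 1.38×10⁻²³ × 390 × 3.92×10⁴ × 9.42×10⁴ = 7.95×10⁻¹¹ V²
V_n = √(7.95×10⁻¹¹) = 8.92×10⁻⁶ V = 8.92 µV

8.92 µV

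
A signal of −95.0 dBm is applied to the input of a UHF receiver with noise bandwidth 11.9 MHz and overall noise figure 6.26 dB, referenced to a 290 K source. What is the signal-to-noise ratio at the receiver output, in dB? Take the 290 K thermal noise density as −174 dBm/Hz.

Noise floor: N = −174 + 10 log₁₀(B) + NF
10 log₁₀(1.19×10⁷) = 70.76 dB
N = −174 + 70.76 + 6.26 = −96.98 dBm
SNR = P_sig − N = −95.0 − (−96.98) = 1.98 dB → 2.0 dB

2.0 dB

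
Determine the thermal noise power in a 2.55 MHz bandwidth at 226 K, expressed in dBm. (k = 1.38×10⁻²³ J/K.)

−111.0 dBm

P_n = kTB = 1.38×10⁻²³ × 226 × 2.55×10⁶ = 7.95×10⁻¹⁵ W
In dBm: 10 log₁₀(7.95×10⁻¹⁵ / 10⁻³) = −111.0 dBm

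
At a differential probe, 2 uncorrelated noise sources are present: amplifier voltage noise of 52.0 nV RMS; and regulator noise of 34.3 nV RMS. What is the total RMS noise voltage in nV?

62.3 nV

Uncorrelated sources add in power (mean-square): V_tot = √(ΣV_i²)
V_tot = √[(5.20×10⁻⁸)² + (3.43×10⁻⁸)²] = 6.23×10⁻⁸ V = 62.3 nV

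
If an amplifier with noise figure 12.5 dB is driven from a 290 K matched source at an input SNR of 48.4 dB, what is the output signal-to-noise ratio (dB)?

By definition F = SNR_in/SNR_out, so in dB: SNR_out = SNR_in − NF
SNR_out = 48.4 − 12.5 = 35.9 dB

35.9 dB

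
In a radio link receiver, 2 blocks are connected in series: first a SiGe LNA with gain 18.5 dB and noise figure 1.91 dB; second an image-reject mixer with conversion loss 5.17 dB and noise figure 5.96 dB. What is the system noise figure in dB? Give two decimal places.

Convert to linear (a loss of L dB is a gain of −L dB): F_i = 10^(NF_i/10), G_i = 10^(G_i,dB/10)
  Stage 1: F_1 = 10^(1.91/10) = 1.552, G_1 = 10^(18.5/10) = 70.79
  Stage 2: F_2 = 10^(5.96/10) = 3.945, G_2 = 10^(−5.17/10) = 0.3041
Friis cascade:
  F = 1.552 + (3.945 − 1)/70.79 = 1.594
NF = 10 log₁₀(1.594) = 2.02 dB

2.02 dB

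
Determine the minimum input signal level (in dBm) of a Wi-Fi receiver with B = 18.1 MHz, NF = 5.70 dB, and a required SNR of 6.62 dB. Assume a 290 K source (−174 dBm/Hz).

Sensitivity = −174 + 10 log₁₀(B) + NF + SNR_min
= −174 + 72.58 + 5.70 + 6.62
= −89.10 dBm → −89.1 dBm

−89.1 dBm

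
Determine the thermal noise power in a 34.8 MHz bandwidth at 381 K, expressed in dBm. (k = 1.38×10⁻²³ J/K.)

P_n = kTB = 1.38×10⁻²³ × 381 × 3.48×10⁷ = 1.83×10⁻¹³ W
In dBm: 10 log₁₀(1.83×10⁻¹³ / 10⁻³) = −97.4 dBm

−97.4 dBm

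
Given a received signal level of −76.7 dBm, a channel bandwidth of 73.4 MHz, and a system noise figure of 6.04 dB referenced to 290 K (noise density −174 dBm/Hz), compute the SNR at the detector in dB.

Noise floor: N = −174 + 10 log₁₀(B) + NF
10 log₁₀(7.34×10⁷) = 78.66 dB
N = −174 + 78.66 + 6.04 = −89.30 dBm
SNR = P_sig − N = −76.7 − (−89.30) = 12.60 dB → 12.6 dB

12.6 dB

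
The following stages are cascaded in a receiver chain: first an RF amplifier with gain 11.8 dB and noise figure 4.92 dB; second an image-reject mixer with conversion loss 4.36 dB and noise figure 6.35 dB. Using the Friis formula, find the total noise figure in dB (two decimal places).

Convert to linear (a loss of L dB is a gain of −L dB): F_i = 10^(NF_i/10), G_i = 10^(G_i,dB/10)
  Stage 1: F_1 = 10^(4.92/10) = 3.105, G_1 = 10^(11.8/10) = 15.14
  Stage 2: F_2 = 10^(6.35/10) = 4.315, G_2 = 10^(−4.36/10) = 0.3664
Friis cascade:
  F = 3.105 + (4.315 − 1)/15.14 = 3.324
NF = 10 log₁₀(3.324) = 5.22 dB

5.22 dB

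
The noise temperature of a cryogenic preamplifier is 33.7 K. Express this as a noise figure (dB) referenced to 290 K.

0.477 dB

F = 1 + T_e/T₀ = 1 + 33.7/290 = 1.11621
NF = 10 log₁₀(1.11621) = 0.477 dB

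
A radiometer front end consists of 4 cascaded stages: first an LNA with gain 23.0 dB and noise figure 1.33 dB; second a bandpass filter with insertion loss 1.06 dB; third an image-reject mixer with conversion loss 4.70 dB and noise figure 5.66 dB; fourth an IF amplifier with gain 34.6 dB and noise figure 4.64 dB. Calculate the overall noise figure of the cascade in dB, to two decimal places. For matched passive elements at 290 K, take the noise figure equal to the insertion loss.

1.50 dB

Convert to linear (a loss of L dB is a gain of −L dB): F_i = 10^(NF_i/10), G_i = 10^(G_i,dB/10)
  Stage 1: F_1 = 10^(1.33/10) = 1.358, G_1 = 10^(23.0/10) = 199.5
  Stage 2: F_2 = 10^(1.06/10) = 1.276, G_2 = 10^(−1.06/10) = 0.7834
  Stage 3: F_3 = 10^(5.66/10) = 3.681, G_3 = 10^(−4.70/10) = 0.3388
  Stage 4: F_4 = 10^(4.64/10) = 2.911, G_4 = 10^(34.6/10) = 2884
Friis cascade:
  F = 1.358 + (1.276 − 1)/199.5 + (3.681 − 1)/156.3 + (2.911 − 1)/52.97 = 1.413
NF = 10 log₁₀(1.413) = 1.50 dB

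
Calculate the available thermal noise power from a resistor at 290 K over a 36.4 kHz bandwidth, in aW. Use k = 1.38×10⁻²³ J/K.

P_n = kTB = 1.38×10⁻²³ × 290 × 3.64×10⁴ = 1.46×10⁻¹⁶ W = 146 aW

146 aW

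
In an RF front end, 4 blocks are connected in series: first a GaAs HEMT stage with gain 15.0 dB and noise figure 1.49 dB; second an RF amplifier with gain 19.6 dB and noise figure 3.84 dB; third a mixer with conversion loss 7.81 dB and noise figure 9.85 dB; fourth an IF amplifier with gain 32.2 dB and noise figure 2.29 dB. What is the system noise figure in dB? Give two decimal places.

1.64 dB

Convert to linear (a loss of L dB is a gain of −L dB): F_i = 10^(NF_i/10), G_i = 10^(G_i,dB/10)
  Stage 1: F_1 = 10^(1.49/10) = 1.409, G_1 = 10^(15.0/10) = 31.62
  Stage 2: F_2 = 10^(3.84/10) = 2.421, G_2 = 10^(19.6/10) = 91.20
  Stage 3: F_3 = 10^(9.85/10) = 9.661, G_3 = 10^(−7.81/10) = 0.1656
  Stage 4: F_4 = 10^(2.29/10) = 1.694, G_4 = 10^(32.2/10) = 1660
Friis cascade:
  F = 1.409 + (2.421 − 1)/31.62 + (9.661 − 1)/2884 + (1.694 − 1)/477.5 = 1.459
NF = 10 log₁₀(1.459) = 1.64 dB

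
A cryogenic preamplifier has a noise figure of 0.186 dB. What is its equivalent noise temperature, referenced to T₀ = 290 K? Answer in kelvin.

12.7 K

F = 10^(0.186/10) = 1.04376
T_e = (F − 1)·T₀ = (1.04376 − 1) × 290 = 12.7 K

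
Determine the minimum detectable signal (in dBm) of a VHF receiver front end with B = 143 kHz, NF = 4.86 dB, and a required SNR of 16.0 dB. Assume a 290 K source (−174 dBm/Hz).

Sensitivity = −174 + 10 log₁₀(B) + NF + SNR_min
= −174 + 51.55 + 4.86 + 16.0
= −101.59 dBm → −101.6 dBm

−101.6 dBm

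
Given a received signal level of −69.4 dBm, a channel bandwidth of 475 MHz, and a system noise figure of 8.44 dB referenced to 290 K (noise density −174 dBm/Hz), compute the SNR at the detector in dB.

Noise floor: N = −174 + 10 log₁₀(B) + NF
10 log₁₀(4.75×10⁸) = 86.77 dB
N = −174 + 86.77 + 8.44 = −78.79 dBm
SNR = P_sig − N = −69.4 − (−78.79) = 9.39 dB → 9.4 dB

9.4 dB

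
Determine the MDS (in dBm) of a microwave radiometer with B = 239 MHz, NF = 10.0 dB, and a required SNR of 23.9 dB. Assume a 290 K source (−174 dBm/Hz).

Sensitivity = −174 + 10 log₁₀(B) + NF + SNR_min
= −174 + 83.78 + 10.0 + 23.9
= −56.32 dBm → −56.3 dBm

−56.3 dBm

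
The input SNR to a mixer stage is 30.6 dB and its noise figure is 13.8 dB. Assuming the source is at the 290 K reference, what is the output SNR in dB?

By definition F = SNR_in/SNR_out, so in dB: SNR_out = SNR_in − NF
SNR_out = 30.6 − 13.8 = 16.8 dB

16.8 dB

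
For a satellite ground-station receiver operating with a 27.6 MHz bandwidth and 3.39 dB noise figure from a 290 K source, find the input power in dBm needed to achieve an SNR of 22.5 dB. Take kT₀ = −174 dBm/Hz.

Sensitivity = −174 + 10 log₁₀(B) + NF + SNR_min
= −174 + 74.41 + 3.39 + 22.5
= −73.70 dBm → −73.7 dBm

−73.7 dBm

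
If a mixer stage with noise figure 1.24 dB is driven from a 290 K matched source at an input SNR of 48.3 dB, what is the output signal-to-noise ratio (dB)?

By definition F = SNR_in/SNR_out, so in dB: SNR_out = SNR_in − NF
SNR_out = 48.3 − 1.24 = 47.06 dB

47.06 dB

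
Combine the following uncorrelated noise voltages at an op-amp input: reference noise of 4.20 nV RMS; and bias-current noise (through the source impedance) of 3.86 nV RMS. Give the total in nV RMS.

Uncorrelated sources add in power (mean-square): V_tot = √(ΣV_i²)
V_tot = √[(4.20×10⁻⁹)² + (3.86×10⁻⁹)²] = 5.70×10⁻⁹ V = 5.70 nV

5.70 nV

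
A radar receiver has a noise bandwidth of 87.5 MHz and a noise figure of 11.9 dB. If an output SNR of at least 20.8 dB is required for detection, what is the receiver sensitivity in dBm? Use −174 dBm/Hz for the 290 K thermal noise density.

Sensitivity = −174 + 10 log₁₀(B) + NF + SNR_min
= −174 + 79.42 + 11.9 + 20.8
= −61.88 dBm → −61.9 dBm

−61.9 dBm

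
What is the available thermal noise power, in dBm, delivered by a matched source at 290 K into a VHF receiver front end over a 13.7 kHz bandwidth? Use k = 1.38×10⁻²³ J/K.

P_n = kTB = 1.38×10⁻²³ × 290 × 1.37×10⁴ = 5.48×10⁻¹⁷ W
In dBm: 10 log₁₀(5.48×10⁻¹⁷ / 10⁻³) = −132.6 dBm

−132.6 dBm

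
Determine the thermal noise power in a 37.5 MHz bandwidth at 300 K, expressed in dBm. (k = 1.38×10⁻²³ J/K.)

−98.1 dBm

P_n = kTB = 1.38×10⁻²³ × 300 × 3.75×10⁷ = 1.55×10⁻¹³ W
In dBm: 10 log₁₀(1.55×10⁻¹³ / 10⁻³) = −98.1 dBm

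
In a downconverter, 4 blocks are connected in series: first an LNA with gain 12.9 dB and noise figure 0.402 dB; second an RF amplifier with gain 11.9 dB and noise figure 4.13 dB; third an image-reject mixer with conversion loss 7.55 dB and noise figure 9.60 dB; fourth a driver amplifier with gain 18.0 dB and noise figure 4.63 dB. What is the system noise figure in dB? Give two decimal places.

0.94 dB

Convert to linear (a loss of L dB is a gain of −L dB): F_i = 10^(NF_i/10), G_i = 10^(G_i,dB/10)
  Stage 1: F_1 = 10^(0.402/10) = 1.097, G_1 = 10^(12.9/10) = 19.50
  Stage 2: F_2 = 10^(4.13/10) = 2.588, G_2 = 10^(11.9/10) = 15.49
  Stage 3: F_3 = 10^(9.60/10) = 9.120, G_3 = 10^(−7.55/10) = 0.1758
  Stage 4: F_4 = 10^(4.63/10) = 2.904, G_4 = 10^(18.0/10) = 63.10
Friis cascade:
  F = 1.097 + (2.588 − 1)/19.50 + (9.120 − 1)/302.0 + (2.904 − 1)/53.09 = 1.241
NF = 10 log₁₀(1.241) = 0.94 dB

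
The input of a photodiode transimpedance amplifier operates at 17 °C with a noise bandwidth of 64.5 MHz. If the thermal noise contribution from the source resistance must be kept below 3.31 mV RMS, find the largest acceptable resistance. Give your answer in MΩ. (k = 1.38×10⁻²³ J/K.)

10.6 MΩ

T = 17 °C + 273.15 = 290.15 K
Johnson–Nyquist: V_n = √(4kTRB) ⇒ R = V_n² / (4kTB)
4kTB = 4 × 1.38×10⁻²³ × 290.15 × 6.45×10⁷ = 1.03×10⁻¹²
R = (3.31×10⁻³)² / 1.03×10⁻¹² = 1.06×10⁷ Ω = 10.6 MΩ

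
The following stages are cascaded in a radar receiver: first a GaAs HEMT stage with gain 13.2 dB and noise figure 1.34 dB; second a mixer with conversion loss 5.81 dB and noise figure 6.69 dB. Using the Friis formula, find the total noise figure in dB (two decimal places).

1.87 dB

Convert to linear (a loss of L dB is a gain of −L dB): F_i = 10^(NF_i/10), G_i = 10^(G_i,dB/10)
  Stage 1: F_1 = 10^(1.34/10) = 1.361, G_1 = 10^(13.2/10) = 20.89
  Stage 2: F_2 = 10^(6.69/10) = 4.667, G_2 = 10^(−5.81/10) = 0.2624
Friis cascade:
  F = 1.361 + (4.667 − 1)/20.89 = 1.537
NF = 10 log₁₀(1.537) = 1.87 dB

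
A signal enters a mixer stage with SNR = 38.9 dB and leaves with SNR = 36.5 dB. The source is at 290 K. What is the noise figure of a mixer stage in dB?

2.4 dB

NF (dB) = SNR_in(dB) − SNR_out(dB) when the source is at T₀
NF = 38.9 − 36.5 = 2.4 dB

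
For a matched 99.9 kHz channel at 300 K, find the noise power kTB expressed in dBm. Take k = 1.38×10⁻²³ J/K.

−123.8 dBm

P_n = kTB = 1.38×10⁻²³ × 300 × 9.99×10⁴ = 4.14×10⁻¹⁶ W
In dBm: 10 log₁₀(4.14×10⁻¹⁶ / 10⁻³) = −123.8 dBm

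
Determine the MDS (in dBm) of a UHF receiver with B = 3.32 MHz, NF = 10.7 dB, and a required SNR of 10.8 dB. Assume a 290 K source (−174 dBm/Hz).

Sensitivity = −174 + 10 log₁₀(B) + NF + SNR_min
= −174 + 65.21 + 10.7 + 10.8
= −87.29 dBm → −87.3 dBm

−87.3 dBm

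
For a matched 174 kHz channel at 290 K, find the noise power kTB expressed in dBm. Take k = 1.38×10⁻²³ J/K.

P_n = kTB = 1.38×10⁻²³ × 290 × 1.74×10⁵ = 6.96×10⁻¹⁶ W
In dBm: 10 log₁₀(6.96×10⁻¹⁶ / 10⁻³) = −121.6 dBm

−121.6 dBm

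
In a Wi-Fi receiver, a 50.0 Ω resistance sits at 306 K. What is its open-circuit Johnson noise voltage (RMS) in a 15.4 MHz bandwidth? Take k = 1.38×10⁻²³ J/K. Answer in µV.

3.61 µV

V_n = √(4kTRB)
4kTRB = 4 × 1.38×10⁻²³ × 306 × 5.00×10¹ × 1.54×10⁷ = 1.30×10⁻¹¹ V²
V_n = √(1.30×10⁻¹¹) = 3.61×10⁻⁶ V = 3.61 µV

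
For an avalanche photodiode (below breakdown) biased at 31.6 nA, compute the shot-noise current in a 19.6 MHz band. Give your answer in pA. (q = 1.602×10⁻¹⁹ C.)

I_n = √(2qI·B)
2qI·B = 2 × 1.602×10⁻¹⁹ × 3.16×10⁻⁸ × 1.96×10⁷ = 1.98×10⁻¹⁹ A²
I_n = √(1.98×10⁻¹⁹) = 4.45×10⁻¹⁰ A = 445 pA

445 pA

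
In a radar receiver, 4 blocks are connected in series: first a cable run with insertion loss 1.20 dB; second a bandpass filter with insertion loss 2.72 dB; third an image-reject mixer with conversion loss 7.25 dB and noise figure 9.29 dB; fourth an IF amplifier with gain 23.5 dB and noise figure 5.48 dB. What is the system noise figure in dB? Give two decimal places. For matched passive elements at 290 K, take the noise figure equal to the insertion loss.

Convert to linear (a loss of L dB is a gain of −L dB): F_i = 10^(NF_i/10), G_i = 10^(G_i,dB/10)
  Stage 1: F_1 = 10^(1.20/10) = 1.318, G_1 = 10^(−1.20/10) = 0.7586
  Stage 2: F_2 = 10^(2.72/10) = 1.871, G_2 = 10^(−2.72/10) = 0.5346
  Stage 3: F_3 = 10^(9.29/10) = 8.492, G_3 = 10^(−7.25/10) = 0.1884
  Stage 4: F_4 = 10^(5.48/10) = 3.532, G_4 = 10^(23.5/10) = 223.9
Friis cascade:
  F = 1.318 + (1.871 − 1)/0.7586 + (8.492 − 1)/0.4055 + (3.532 − 1)/0.07638 = 54.09
NF = 10 log₁₀(54.09) = 17.33 dB

17.33 dB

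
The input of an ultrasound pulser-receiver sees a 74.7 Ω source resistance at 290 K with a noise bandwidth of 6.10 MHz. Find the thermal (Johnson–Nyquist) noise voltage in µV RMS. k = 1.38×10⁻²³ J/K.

V_n = √(4kTRB)
4kTRB = 4 × 1.38×10⁻²³ × 290 × 7.47×10¹ × 6.10×10⁶ = 7.29×10⁻¹² V²
V_n = √(7.29×10⁻¹²) = 2.70×10⁻⁶ V = 2.70 µV

2.70 µV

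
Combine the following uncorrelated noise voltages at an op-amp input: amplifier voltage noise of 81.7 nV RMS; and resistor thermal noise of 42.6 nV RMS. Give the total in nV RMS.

Uncorrelated sources add in power (mean-square): V_tot = √(ΣV_i²)
V_tot = √[(8.17×10⁻⁸)² + (4.26×10⁻⁸)²] = 9.21×10⁻⁸ V = 92.1 nV

92.1 nV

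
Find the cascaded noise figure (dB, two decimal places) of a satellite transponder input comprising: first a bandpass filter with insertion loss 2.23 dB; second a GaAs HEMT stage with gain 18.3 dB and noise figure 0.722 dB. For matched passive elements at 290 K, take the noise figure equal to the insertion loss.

2.95 dB

Convert to linear (a loss of L dB is a gain of −L dB): F_i = 10^(NF_i/10), G_i = 10^(G_i,dB/10)
  Stage 1: F_1 = 10^(2.23/10) = 1.671, G_1 = 10^(−2.23/10) = 0.5984
  Stage 2: F_2 = 10^(0.722/10) = 1.181, G_2 = 10^(18.3/10) = 67.61
Friis cascade:
  F = 1.671 + (1.181 − 1)/0.5984 = 1.973
NF = 10 log₁₀(1.973) = 2.95 dB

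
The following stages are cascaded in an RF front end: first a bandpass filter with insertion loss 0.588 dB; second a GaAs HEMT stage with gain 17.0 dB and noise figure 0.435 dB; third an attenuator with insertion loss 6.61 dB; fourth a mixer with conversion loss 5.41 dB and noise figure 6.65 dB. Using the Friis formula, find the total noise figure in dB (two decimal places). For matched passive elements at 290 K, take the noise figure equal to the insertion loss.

2.37 dB

Convert to linear (a loss of L dB is a gain of −L dB): F_i = 10^(NF_i/10), G_i = 10^(G_i,dB/10)
  Stage 1: F_1 = 10^(0.588/10) = 1.145, G_1 = 10^(−0.588/10) = 0.8734
  Stage 2: F_2 = 10^(0.435/10) = 1.105, G_2 = 10^(17.0/10) = 50.12
  Stage 3: F_3 = 10^(6.61/10) = 4.581, G_3 = 10^(−6.61/10) = 0.2183
  Stage 4: F_4 = 10^(6.65/10) = 4.624, G_4 = 10^(−5.41/10) = 0.2877
Friis cascade:
  F = 1.145 + (1.105 − 1)/0.8734 + (4.581 − 1)/43.77 + (4.624 − 1)/9.554 = 1.727
NF = 10 log₁₀(1.727) = 2.37 dB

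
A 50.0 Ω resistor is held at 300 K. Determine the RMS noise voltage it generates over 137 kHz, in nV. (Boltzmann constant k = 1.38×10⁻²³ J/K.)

337 nV

V_n = √(4kTRB)
4kTRB = 4 × 1.38×10⁻²³ × 300 × 5.00×10¹ × 1.37×10⁵ = 1.13×10⁻¹³ V²
V_n = √(1.13×10⁻¹³) = 3.37×10⁻⁷ V = 337 nV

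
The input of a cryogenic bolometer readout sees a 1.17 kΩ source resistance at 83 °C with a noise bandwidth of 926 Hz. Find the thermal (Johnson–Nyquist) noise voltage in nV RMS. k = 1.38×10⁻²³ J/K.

146 nV

T = 83 °C + 273.15 = 356.15 K
V_n = √(4kTRB)
4kTRB = 4 × 1.38×10⁻²³ × 356.15 × 1.17×10³ × 9.26×10² = 2.13×10⁻¹⁴ V²
V_n = √(2.13×10⁻¹⁴) = 1.46×10⁻⁷ V = 146 nV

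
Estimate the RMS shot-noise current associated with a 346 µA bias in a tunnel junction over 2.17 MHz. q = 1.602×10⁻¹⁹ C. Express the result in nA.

15.5 nA

I_n = √(2qI·B)
2qI·B = 2 × 1.602×10⁻¹⁹ × 3.46×10⁻⁴ × 2.17×10⁶ = 2.41×10⁻¹⁶ A²
I_n = √(2.41×10⁻¹⁶) = 1.55×10⁻⁸ A = 15.5 nA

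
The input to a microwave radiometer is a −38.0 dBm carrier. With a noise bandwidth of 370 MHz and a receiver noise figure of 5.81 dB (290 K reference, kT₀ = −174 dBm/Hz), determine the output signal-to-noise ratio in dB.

Noise floor: N = −174 + 10 log₁₀(B) + NF
10 log₁₀(3.70×10⁸) = 85.68 dB
N = −174 + 85.68 + 5.81 = −82.51 dBm
SNR = P_sig − N = −38.0 − (−82.51) = 44.51 dB → 44.5 dB

44.5 dB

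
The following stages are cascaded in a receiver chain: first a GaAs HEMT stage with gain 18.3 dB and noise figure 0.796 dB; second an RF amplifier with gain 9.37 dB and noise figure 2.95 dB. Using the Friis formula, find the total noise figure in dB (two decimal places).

0.85 dB

Convert to linear (a loss of L dB is a gain of −L dB): F_i = 10^(NF_i/10), G_i = 10^(G_i,dB/10)
  Stage 1: F_1 = 10^(0.796/10) = 1.201, G_1 = 10^(18.3/10) = 67.61
  Stage 2: F_2 = 10^(2.95/10) = 1.972, G_2 = 10^(9.37/10) = 8.650
Friis cascade:
  F = 1.201 + (1.972 − 1)/67.61 = 1.216
NF = 10 log₁₀(1.216) = 0.85 dB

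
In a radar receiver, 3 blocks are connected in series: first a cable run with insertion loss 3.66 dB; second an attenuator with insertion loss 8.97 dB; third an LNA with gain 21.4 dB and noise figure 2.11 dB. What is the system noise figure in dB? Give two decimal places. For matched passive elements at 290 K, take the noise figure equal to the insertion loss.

14.74 dB

Convert to linear (a loss of L dB is a gain of −L dB): F_i = 10^(NF_i/10), G_i = 10^(G_i,dB/10)
  Stage 1: F_1 = 10^(3.66/10) = 2.323, G_1 = 10^(−3.66/10) = 0.4305
  Stage 2: F_2 = 10^(8.97/10) = 7.889, G_2 = 10^(−8.97/10) = 0.1268
  Stage 3: F_3 = 10^(2.11/10) = 1.626, G_3 = 10^(21.4/10) = 138.0
Friis cascade:
  F = 2.323 + (7.889 − 1)/0.4305 + (1.626 − 1)/0.05458 = 29.79
NF = 10 log₁₀(29.79) = 14.74 dB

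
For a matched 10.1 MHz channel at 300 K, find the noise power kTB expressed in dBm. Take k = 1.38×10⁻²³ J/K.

−103.8 dBm

P_n = kTB = 1.38×10⁻²³ × 300 × 1.01×10⁷ = 4.18×10⁻¹⁴ W
In dBm: 10 log₁₀(4.18×10⁻¹⁴ / 10⁻³) = −103.8 dBm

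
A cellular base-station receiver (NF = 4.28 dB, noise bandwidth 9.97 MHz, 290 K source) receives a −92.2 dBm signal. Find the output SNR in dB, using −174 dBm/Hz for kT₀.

7.5 dB

Noise floor: N = −174 + 10 log₁₀(B) + NF
10 log₁₀(9.97×10⁶) = 69.99 dB
N = −174 + 69.99 + 4.28 = −99.73 dBm
SNR = P_sig − N = −92.2 − (−99.73) = 7.53 dB → 7.5 dB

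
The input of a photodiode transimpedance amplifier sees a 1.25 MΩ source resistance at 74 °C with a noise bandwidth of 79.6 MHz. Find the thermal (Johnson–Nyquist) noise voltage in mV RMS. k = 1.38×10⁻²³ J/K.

1.38 mV

T = 74 °C + 273.15 = 347.15 K
V_n = √(4kTRB)
4kTRB = 4 × 1.38×10⁻²³ × 347.15 × 1.25×10⁶ × 7.96×10⁷ = 1.91×10⁻⁶ V²
V_n = √(1.91×10⁻⁶) = 1.38×10⁻³ V = 1.38 mV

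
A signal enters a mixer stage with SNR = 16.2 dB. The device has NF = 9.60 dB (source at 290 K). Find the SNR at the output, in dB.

By definition F = SNR_in/SNR_out, so in dB: SNR_out = SNR_in − NF
SNR_out = 16.2 − 9.60 = 6.60 dB

6.60 dB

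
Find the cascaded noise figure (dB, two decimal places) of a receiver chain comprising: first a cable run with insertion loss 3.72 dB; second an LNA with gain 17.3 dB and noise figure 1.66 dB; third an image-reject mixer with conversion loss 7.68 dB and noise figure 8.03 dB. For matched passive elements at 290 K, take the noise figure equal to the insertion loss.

5.67 dB

Convert to linear (a loss of L dB is a gain of −L dB): F_i = 10^(NF_i/10), G_i = 10^(G_i,dB/10)
  Stage 1: F_1 = 10^(3.72/10) = 2.355, G_1 = 10^(−3.72/10) = 0.4246
  Stage 2: F_2 = 10^(1.66/10) = 1.466, G_2 = 10^(17.3/10) = 53.70
  Stage 3: F_3 = 10^(8.03/10) = 6.353, G_3 = 10^(−7.68/10) = 0.1706
Friis cascade:
  F = 2.355 + (1.466 − 1)/0.4246 + (6.353 − 1)/22.80 = 3.686
NF = 10 log₁₀(3.686) = 5.67 dB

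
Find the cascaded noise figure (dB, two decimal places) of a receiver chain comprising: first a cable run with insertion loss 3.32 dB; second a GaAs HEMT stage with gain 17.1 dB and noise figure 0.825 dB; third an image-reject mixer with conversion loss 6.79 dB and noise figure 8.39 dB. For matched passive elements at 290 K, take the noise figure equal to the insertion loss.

4.54 dB

Convert to linear (a loss of L dB is a gain of −L dB): F_i = 10^(NF_i/10), G_i = 10^(G_i,dB/10)
  Stage 1: F_1 = 10^(3.32/10) = 2.148, G_1 = 10^(−3.32/10) = 0.4656
  Stage 2: F_2 = 10^(0.825/10) = 1.209, G_2 = 10^(17.1/10) = 51.29
  Stage 3: F_3 = 10^(8.39/10) = 6.902, G_3 = 10^(−6.79/10) = 0.2094
Friis cascade:
  F = 2.148 + (1.209 − 1)/0.4656 + (6.902 − 1)/23.88 = 2.844
NF = 10 log₁₀(2.844) = 4.54 dB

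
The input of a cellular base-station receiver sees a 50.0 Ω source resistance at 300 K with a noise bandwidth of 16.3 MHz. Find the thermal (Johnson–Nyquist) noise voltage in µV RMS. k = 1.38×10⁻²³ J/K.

V_n = √(4kTRB)
4kTRB = 4 × 1.38×10⁻²³ × 300 × 5.00×10¹ × 1.63×10⁷ = 1.35×10⁻¹¹ V²
V_n = √(1.35×10⁻¹¹) = 3.67×10⁻⁶ V = 3.67 µV

3.67 µV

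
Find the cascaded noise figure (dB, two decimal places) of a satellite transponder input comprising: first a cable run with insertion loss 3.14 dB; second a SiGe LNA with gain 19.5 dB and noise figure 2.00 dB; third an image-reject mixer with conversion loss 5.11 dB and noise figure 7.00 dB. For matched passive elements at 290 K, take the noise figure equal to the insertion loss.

5.26 dB

Convert to linear (a loss of L dB is a gain of −L dB): F_i = 10^(NF_i/10), G_i = 10^(G_i,dB/10)
  Stage 1: F_1 = 10^(3.14/10) = 2.061, G_1 = 10^(−3.14/10) = 0.4853
  Stage 2: F_2 = 10^(2.00/10) = 1.585, G_2 = 10^(19.5/10) = 89.13
  Stage 3: F_3 = 10^(7.00/10) = 5.012, G_3 = 10^(−5.11/10) = 0.3083
Friis cascade:
  F = 2.061 + (1.585 − 1)/0.4853 + (5.012 − 1)/43.25 = 3.359
NF = 10 log₁₀(3.359) = 5.26 dB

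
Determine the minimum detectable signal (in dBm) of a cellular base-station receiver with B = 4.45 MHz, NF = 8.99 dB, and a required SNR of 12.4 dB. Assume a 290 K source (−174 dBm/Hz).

Sensitivity = −174 + 10 log₁₀(B) + NF + SNR_min
= −174 + 66.48 + 8.99 + 12.4
= −86.13 dBm → −86.1 dBm

−86.1 dBm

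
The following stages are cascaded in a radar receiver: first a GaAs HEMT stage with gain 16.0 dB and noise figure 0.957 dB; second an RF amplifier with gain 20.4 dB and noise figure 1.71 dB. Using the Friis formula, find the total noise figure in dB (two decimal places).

1.00 dB

Convert to linear (a loss of L dB is a gain of −L dB): F_i = 10^(NF_i/10), G_i = 10^(G_i,dB/10)
  Stage 1: F_1 = 10^(0.957/10) = 1.247, G_1 = 10^(16.0/10) = 39.81
  Stage 2: F_2 = 10^(1.71/10) = 1.483, G_2 = 10^(20.4/10) = 109.6
Friis cascade:
  F = 1.247 + (1.483 − 1)/39.81 = 1.259
NF = 10 log₁₀(1.259) = 1.00 dB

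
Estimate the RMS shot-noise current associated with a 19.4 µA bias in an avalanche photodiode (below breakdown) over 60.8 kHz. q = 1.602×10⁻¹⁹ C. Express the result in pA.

I_n = √(2qI·B)
2qI·B = 2 × 1.602×10⁻¹⁹ × 1.94×10⁻⁵ × 6.08×10⁴ = 3.78×10⁻¹⁹ A²
I_n = √(3.78×10⁻¹⁹) = 6.15×10⁻¹⁰ A = 615 pA

615 pA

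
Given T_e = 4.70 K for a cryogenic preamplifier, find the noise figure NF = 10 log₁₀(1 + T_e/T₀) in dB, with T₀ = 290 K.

F = 1 + T_e/T₀ = 1 + 4.70/290 = 1.01621
NF = 10 log₁₀(1.01621) = 0.070 dB

0.070 dB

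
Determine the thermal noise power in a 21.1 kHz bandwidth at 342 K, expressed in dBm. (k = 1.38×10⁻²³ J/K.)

−130.0 dBm

P_n = kTB = 1.38×10⁻²³ × 342 × 2.11×10⁴ = 9.96×10⁻¹⁷ W
In dBm: 10 log₁₀(9.96×10⁻¹⁷ / 10⁻³) = −130.0 dBm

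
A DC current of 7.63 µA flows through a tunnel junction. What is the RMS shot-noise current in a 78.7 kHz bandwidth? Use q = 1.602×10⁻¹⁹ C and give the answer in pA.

I_n = √(2qI·B)
2qI·B = 2 × 1.602×10⁻¹⁹ × 7.63×10⁻⁶ × 7.87×10⁴ = 1.92×10⁻¹⁹ A²
I_n = √(1.92×10⁻¹⁹) = 4.39×10⁻¹⁰ A = 439 pA

439 pA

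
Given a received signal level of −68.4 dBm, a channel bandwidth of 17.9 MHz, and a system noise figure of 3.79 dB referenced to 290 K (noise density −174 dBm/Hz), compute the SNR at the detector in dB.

29.3 dB

Noise floor: N = −174 + 10 log₁₀(B) + NF
10 log₁₀(1.79×10⁷) = 72.53 dB
N = −174 + 72.53 + 3.79 = −97.68 dBm
SNR = P_sig − N = −68.4 − (−97.68) = 29.28 dB → 29.3 dB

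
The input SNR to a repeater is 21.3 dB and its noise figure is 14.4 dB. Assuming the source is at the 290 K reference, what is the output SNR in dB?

By definition F = SNR_in/SNR_out, so in dB: SNR_out = SNR_in − NF
SNR_out = 21.3 − 14.4 = 6.9 dB

6.9 dB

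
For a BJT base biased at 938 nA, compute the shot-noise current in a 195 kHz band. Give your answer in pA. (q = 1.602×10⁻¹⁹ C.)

I_n = √(2qI·B)
2qI·B = 2 × 1.602×10⁻¹⁹ × 9.38×10⁻⁷ × 1.95×10⁵ = 5.86×10⁻²⁰ A²
I_n = √(5.86×10⁻²⁰) = 2.42×10⁻¹⁰ A = 242 pA

242 pA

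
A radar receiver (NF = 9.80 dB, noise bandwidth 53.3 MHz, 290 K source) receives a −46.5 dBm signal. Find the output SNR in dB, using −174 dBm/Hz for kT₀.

Noise floor: N = −174 + 10 log₁₀(B) + NF
10 log₁₀(5.33×10⁷) = 77.27 dB
N = −174 + 77.27 + 9.80 = −86.93 dBm
SNR = P_sig − N = −46.5 − (−86.93) = 40.43 dB → 40.4 dB

40.4 dB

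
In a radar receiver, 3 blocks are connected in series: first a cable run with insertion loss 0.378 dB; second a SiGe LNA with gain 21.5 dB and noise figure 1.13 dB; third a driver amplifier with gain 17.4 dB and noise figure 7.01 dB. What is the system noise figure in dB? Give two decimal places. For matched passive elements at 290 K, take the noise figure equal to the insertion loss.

1.60 dB

Convert to linear (a loss of L dB is a gain of −L dB): F_i = 10^(NF_i/10), G_i = 10^(G_i,dB/10)
  Stage 1: F_1 = 10^(0.378/10) = 1.091, G_1 = 10^(−0.378/10) = 0.9166
  Stage 2: F_2 = 10^(1.13/10) = 1.297, G_2 = 10^(21.5/10) = 141.3
  Stage 3: F_3 = 10^(7.01/10) = 5.023, G_3 = 10^(17.4/10) = 54.95
Friis cascade:
  F = 1.091 + (1.297 − 1)/0.9166 + (5.023 − 1)/129.5 = 1.446
NF = 10 log₁₀(1.446) = 1.60 dB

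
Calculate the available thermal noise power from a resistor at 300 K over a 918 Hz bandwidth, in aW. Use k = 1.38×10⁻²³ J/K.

3.80 aW

P_n = kTB = 1.38×10⁻²³ × 300 × 9.18×10² = 3.80×10⁻¹⁸ W = 3.80 aW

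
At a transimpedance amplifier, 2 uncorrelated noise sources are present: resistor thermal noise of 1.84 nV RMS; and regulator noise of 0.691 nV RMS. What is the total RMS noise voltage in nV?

1.97 nV

Uncorrelated sources add in power (mean-square): V_tot = √(ΣV_i²)
V_tot = √[(1.84×10⁻⁹)² + (6.91×10⁻¹⁰)²] = 1.97×10⁻⁹ V = 1.97 nV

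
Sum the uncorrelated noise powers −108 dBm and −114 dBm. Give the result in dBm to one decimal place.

−107.0 dBm

Convert to linear, add, convert back:
P₁ = 1.58×10⁻¹⁴ W, P₂ = 3.98×10⁻¹⁵ W
P_tot = 1.98×10⁻¹⁴ W → 10 log₁₀(P_tot / 10⁻³) = −107.0 dBm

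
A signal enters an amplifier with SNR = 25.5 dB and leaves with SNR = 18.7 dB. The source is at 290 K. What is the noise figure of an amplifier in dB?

6.8 dB

NF (dB) = SNR_in(dB) − SNR_out(dB) when the source is at T₀
NF = 25.5 − 18.7 = 6.8 dB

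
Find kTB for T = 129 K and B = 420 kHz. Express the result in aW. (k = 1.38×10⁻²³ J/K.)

P_n = kTB = 1.38×10⁻²³ × 129 × 4.20×10⁵ = 7.48×10⁻¹⁶ W = 748 aW

748 aW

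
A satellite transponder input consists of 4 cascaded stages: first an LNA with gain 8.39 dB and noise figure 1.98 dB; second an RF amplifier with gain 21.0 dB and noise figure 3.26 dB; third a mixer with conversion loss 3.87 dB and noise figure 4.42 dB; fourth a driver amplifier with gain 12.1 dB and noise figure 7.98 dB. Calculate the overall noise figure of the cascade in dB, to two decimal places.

2.45 dB

Convert to linear (a loss of L dB is a gain of −L dB): F_i = 10^(NF_i/10), G_i = 10^(G_i,dB/10)
  Stage 1: F_1 = 10^(1.98/10) = 1.578, G_1 = 10^(8.39/10) = 6.902
  Stage 2: F_2 = 10^(3.26/10) = 2.118, G_2 = 10^(21.0/10) = 125.9
  Stage 3: F_3 = 10^(4.42/10) = 2.767, G_3 = 10^(−3.87/10) = 0.4102
  Stage 4: F_4 = 10^(7.98/10) = 6.281, G_4 = 10^(12.1/10) = 16.22
Friis cascade:
  F = 1.578 + (2.118 − 1)/6.902 + (2.767 − 1)/869.0 + (6.281 − 1)/356.5 = 1.756
NF = 10 log₁₀(1.756) = 2.45 dB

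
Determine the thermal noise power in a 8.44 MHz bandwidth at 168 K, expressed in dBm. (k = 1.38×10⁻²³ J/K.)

P_n = kTB = 1.38×10⁻²³ × 168 × 8.44×10⁶ = 1.96×10⁻¹⁴ W
In dBm: 10 log₁₀(1.96×10⁻¹⁴ / 10⁻³) = −107.1 dBm

−107.1 dBm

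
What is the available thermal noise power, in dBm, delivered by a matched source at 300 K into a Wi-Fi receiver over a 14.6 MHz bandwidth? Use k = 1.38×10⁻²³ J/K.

P_n = kTB = 1.38×10⁻²³ × 300 × 1.46×10⁷ = 6.04×10⁻¹⁴ W
In dBm: 10 log₁₀(6.04×10⁻¹⁴ / 10⁻³) = −102.2 dBm

−102.2 dBm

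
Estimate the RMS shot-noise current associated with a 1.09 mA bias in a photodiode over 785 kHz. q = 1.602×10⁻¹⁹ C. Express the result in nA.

I_n = √(2qI·B)
2qI·B = 2 × 1.602×10⁻¹⁹ × 1.09×10⁻³ × 7.85×10⁵ = 2.74×10⁻¹⁶ A²
I_n = √(2.74×10⁻¹⁶) = 1.66×10⁻⁸ A = 16.6 nA

16.6 nA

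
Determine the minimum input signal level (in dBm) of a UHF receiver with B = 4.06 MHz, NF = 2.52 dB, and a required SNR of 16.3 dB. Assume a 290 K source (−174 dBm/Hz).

Sensitivity = −174 + 10 log₁₀(B) + NF + SNR_min
= −174 + 66.09 + 2.52 + 16.3
= −89.09 dBm → −89.1 dBm

−89.1 dBm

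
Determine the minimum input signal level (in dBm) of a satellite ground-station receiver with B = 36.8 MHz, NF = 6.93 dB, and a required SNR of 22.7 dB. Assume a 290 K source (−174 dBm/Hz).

Sensitivity = −174 + 10 log₁₀(B) + NF + SNR_min
= −174 + 75.66 + 6.93 + 22.7
= −68.71 dBm → −68.7 dBm

−68.7 dBm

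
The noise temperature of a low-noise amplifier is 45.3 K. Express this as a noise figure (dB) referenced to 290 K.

F = 1 + T_e/T₀ = 1 + 45.3/290 = 1.15621
NF = 10 log₁₀(1.15621) = 0.630 dB

0.630 dB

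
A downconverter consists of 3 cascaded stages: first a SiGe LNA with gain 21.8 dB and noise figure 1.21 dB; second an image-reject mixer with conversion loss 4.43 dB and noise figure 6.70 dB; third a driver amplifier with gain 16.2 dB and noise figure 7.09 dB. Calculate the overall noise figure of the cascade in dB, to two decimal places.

1.53 dB

Convert to linear (a loss of L dB is a gain of −L dB): F_i = 10^(NF_i/10), G_i = 10^(G_i,dB/10)
  Stage 1: F_1 = 10^(1.21/10) = 1.321, G_1 = 10^(21.8/10) = 151.4
  Stage 2: F_2 = 10^(6.70/10) = 4.677, G_2 = 10^(−4.43/10) = 0.3606
  Stage 3: F_3 = 10^(7.09/10) = 5.117, G_3 = 10^(16.2/10) = 41.69
Friis cascade:
  F = 1.321 + (4.677 − 1)/151.4 + (5.117 − 1)/54.58 = 1.421
NF = 10 log₁₀(1.421) = 1.53 dB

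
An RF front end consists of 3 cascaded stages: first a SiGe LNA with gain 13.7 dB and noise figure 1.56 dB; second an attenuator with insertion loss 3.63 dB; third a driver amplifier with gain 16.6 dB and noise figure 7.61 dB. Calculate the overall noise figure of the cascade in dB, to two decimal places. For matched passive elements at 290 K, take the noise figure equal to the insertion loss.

Convert to linear (a loss of L dB is a gain of −L dB): F_i = 10^(NF_i/10), G_i = 10^(G_i,dB/10)
  Stage 1: F_1 = 10^(1.56/10) = 1.432, G_1 = 10^(13.7/10) = 23.44
  Stage 2: F_2 = 10^(3.63/10) = 2.307, G_2 = 10^(−3.63/10) = 0.4335
  Stage 3: F_3 = 10^(7.61/10) = 5.768, G_3 = 10^(16.6/10) = 45.71
Friis cascade:
  F = 1.432 + (2.307 − 1)/23.44 + (5.768 − 1)/10.16 = 1.957
NF = 10 log₁₀(1.957) = 2.92 dB

2.92 dB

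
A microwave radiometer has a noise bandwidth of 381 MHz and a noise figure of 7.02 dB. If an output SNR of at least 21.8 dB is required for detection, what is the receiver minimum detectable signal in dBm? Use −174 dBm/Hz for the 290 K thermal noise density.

−59.4 dBm

Sensitivity = −174 + 10 log₁₀(B) + NF + SNR_min
= −174 + 85.81 + 7.02 + 21.8
= −59.37 dBm → −59.4 dBm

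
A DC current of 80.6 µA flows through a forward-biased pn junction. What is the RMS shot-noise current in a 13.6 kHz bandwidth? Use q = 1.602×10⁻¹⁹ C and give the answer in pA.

593 pA

I_n = √(2qI·B)
2qI·B = 2 × 1.602×10⁻¹⁹ × 8.06×10⁻⁵ × 1.36×10⁴ = 3.51×10⁻¹⁹ A²
I_n = √(3.51×10⁻¹⁹) = 5.93×10⁻¹⁰ A = 593 pA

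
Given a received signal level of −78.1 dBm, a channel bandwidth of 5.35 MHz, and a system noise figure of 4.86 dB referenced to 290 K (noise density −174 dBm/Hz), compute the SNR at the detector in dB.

Noise floor: N = −174 + 10 log₁₀(B) + NF
10 log₁₀(5.35×10⁶) = 67.28 dB
N = −174 + 67.28 + 4.86 = −101.86 dBm
SNR = P_sig − N = −78.1 − (−101.86) = 23.76 dB → 23.8 dB

23.8 dB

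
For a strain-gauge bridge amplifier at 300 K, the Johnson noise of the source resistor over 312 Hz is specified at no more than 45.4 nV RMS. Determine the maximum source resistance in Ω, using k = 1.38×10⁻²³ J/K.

399 Ω

Johnson–Nyquist: V_n = √(4kTRB) ⇒ R = V_n² / (4kTB)
4kTB = 4 × 1.38×10⁻²³ × 300 × 3.12×10² = 5.17×10⁻¹⁸
R = (4.54×10⁻⁸)² / 5.17×10⁻¹⁸ = 3.99×10² Ω = 399 Ω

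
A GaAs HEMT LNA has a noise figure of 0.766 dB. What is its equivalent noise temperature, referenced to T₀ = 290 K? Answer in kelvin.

F = 10^(0.766/10) = 1.19289
T_e = (F − 1)·T₀ = (1.19289 − 1) × 290 = 55.9 K

55.9 K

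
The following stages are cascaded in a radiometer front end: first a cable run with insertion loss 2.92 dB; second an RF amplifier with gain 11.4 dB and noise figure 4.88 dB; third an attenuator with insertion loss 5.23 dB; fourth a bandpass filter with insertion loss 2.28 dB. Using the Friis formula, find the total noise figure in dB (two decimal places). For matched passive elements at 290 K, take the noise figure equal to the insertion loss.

Convert to linear (a loss of L dB is a gain of −L dB): F_i = 10^(NF_i/10), G_i = 10^(G_i,dB/10)
  Stage 1: F_1 = 10^(2.92/10) = 1.959, G_1 = 10^(−2.92/10) = 0.5105
  Stage 2: F_2 = 10^(4.88/10) = 3.076, G_2 = 10^(11.4/10) = 13.80
  Stage 3: F_3 = 10^(5.23/10) = 3.334, G_3 = 10^(−5.23/10) = 0.2999
  Stage 4: F_4 = 10^(2.28/10) = 1.690, G_4 = 10^(−2.28/10) = 0.5916
Friis cascade:
  F = 1.959 + (3.076 − 1)/0.5105 + (3.334 − 1)/7.047 + (1.690 − 1)/2.113 = 6.684
NF = 10 log₁₀(6.684) = 8.25 dB

8.25 dB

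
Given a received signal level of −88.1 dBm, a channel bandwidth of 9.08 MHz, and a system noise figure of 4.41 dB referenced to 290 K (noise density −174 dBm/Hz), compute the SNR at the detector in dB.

Noise floor: N = −174 + 10 log₁₀(B) + NF
10 log₁₀(9.08×10⁶) = 69.58 dB
N = −174 + 69.58 + 4.41 = −100.01 dBm
SNR = P_sig − N = −88.1 − (−100.01) = 11.91 dB → 11.9 dB

11.9 dB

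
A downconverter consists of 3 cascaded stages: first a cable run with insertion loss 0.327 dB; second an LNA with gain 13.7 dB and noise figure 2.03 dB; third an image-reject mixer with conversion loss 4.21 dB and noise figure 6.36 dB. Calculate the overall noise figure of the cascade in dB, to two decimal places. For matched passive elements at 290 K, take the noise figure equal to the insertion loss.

2.73 dB

Convert to linear (a loss of L dB is a gain of −L dB): F_i = 10^(NF_i/10), G_i = 10^(G_i,dB/10)
  Stage 1: F_1 = 10^(0.327/10) = 1.078, G_1 = 10^(−0.327/10) = 0.9275
  Stage 2: F_2 = 10^(2.03/10) = 1.596, G_2 = 10^(13.7/10) = 23.44
  Stage 3: F_3 = 10^(6.36/10) = 4.325, G_3 = 10^(−4.21/10) = 0.3793
Friis cascade:
  F = 1.078 + (1.596 − 1)/0.9275 + (4.325 − 1)/21.74 = 1.874
NF = 10 log₁₀(1.874) = 2.73 dB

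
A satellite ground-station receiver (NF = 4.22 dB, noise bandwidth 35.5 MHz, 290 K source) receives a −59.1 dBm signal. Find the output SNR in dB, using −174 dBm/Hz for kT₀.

Noise floor: N = −174 + 10 log₁₀(B) + NF
10 log₁₀(3.55×10⁷) = 75.5 dB
N = −174 + 75.5 + 4.22 = −94.28 dBm
SNR = P_sig − N = −59.1 − (−94.28) = 35.18 dB → 35.2 dB

35.2 dB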